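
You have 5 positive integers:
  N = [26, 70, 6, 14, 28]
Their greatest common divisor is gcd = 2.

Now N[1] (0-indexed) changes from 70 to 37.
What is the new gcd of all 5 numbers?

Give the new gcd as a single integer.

Answer: 1

Derivation:
Numbers: [26, 70, 6, 14, 28], gcd = 2
Change: index 1, 70 -> 37
gcd of the OTHER numbers (without index 1): gcd([26, 6, 14, 28]) = 2
New gcd = gcd(g_others, new_val) = gcd(2, 37) = 1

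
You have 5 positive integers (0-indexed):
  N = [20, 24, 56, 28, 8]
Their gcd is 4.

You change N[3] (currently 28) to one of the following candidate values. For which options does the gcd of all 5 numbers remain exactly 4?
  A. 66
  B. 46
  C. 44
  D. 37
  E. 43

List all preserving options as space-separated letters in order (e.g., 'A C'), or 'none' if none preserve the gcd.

Answer: C

Derivation:
Old gcd = 4; gcd of others (without N[3]) = 4
New gcd for candidate v: gcd(4, v). Preserves old gcd iff gcd(4, v) = 4.
  Option A: v=66, gcd(4,66)=2 -> changes
  Option B: v=46, gcd(4,46)=2 -> changes
  Option C: v=44, gcd(4,44)=4 -> preserves
  Option D: v=37, gcd(4,37)=1 -> changes
  Option E: v=43, gcd(4,43)=1 -> changes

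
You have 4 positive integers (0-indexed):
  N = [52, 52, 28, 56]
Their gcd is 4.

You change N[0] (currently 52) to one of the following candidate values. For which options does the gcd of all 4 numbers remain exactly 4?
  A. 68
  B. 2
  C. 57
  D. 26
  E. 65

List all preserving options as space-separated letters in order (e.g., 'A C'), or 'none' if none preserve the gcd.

Answer: A

Derivation:
Old gcd = 4; gcd of others (without N[0]) = 4
New gcd for candidate v: gcd(4, v). Preserves old gcd iff gcd(4, v) = 4.
  Option A: v=68, gcd(4,68)=4 -> preserves
  Option B: v=2, gcd(4,2)=2 -> changes
  Option C: v=57, gcd(4,57)=1 -> changes
  Option D: v=26, gcd(4,26)=2 -> changes
  Option E: v=65, gcd(4,65)=1 -> changes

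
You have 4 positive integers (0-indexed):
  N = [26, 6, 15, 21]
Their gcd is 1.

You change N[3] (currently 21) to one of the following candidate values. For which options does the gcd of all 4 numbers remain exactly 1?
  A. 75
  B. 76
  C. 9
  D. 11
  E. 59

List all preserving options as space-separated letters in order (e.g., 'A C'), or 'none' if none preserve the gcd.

Answer: A B C D E

Derivation:
Old gcd = 1; gcd of others (without N[3]) = 1
New gcd for candidate v: gcd(1, v). Preserves old gcd iff gcd(1, v) = 1.
  Option A: v=75, gcd(1,75)=1 -> preserves
  Option B: v=76, gcd(1,76)=1 -> preserves
  Option C: v=9, gcd(1,9)=1 -> preserves
  Option D: v=11, gcd(1,11)=1 -> preserves
  Option E: v=59, gcd(1,59)=1 -> preserves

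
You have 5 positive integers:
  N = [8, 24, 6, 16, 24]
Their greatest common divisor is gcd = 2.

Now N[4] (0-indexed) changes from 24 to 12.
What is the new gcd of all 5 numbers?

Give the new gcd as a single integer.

Numbers: [8, 24, 6, 16, 24], gcd = 2
Change: index 4, 24 -> 12
gcd of the OTHER numbers (without index 4): gcd([8, 24, 6, 16]) = 2
New gcd = gcd(g_others, new_val) = gcd(2, 12) = 2

Answer: 2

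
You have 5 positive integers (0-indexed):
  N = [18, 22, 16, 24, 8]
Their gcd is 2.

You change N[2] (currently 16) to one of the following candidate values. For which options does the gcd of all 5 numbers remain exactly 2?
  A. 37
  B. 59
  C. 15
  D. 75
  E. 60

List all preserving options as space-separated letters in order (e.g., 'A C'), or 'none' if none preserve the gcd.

Old gcd = 2; gcd of others (without N[2]) = 2
New gcd for candidate v: gcd(2, v). Preserves old gcd iff gcd(2, v) = 2.
  Option A: v=37, gcd(2,37)=1 -> changes
  Option B: v=59, gcd(2,59)=1 -> changes
  Option C: v=15, gcd(2,15)=1 -> changes
  Option D: v=75, gcd(2,75)=1 -> changes
  Option E: v=60, gcd(2,60)=2 -> preserves

Answer: E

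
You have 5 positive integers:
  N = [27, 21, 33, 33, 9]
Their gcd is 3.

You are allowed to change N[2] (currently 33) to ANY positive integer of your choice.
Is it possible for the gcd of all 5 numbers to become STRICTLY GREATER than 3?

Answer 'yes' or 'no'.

Answer: no

Derivation:
Current gcd = 3
gcd of all OTHER numbers (without N[2]=33): gcd([27, 21, 33, 9]) = 3
The new gcd after any change is gcd(3, new_value).
This can be at most 3.
Since 3 = old gcd 3, the gcd can only stay the same or decrease.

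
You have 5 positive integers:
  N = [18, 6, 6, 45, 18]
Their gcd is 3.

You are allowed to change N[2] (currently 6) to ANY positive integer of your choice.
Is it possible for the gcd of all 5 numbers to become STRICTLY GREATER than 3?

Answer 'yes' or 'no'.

Answer: no

Derivation:
Current gcd = 3
gcd of all OTHER numbers (without N[2]=6): gcd([18, 6, 45, 18]) = 3
The new gcd after any change is gcd(3, new_value).
This can be at most 3.
Since 3 = old gcd 3, the gcd can only stay the same or decrease.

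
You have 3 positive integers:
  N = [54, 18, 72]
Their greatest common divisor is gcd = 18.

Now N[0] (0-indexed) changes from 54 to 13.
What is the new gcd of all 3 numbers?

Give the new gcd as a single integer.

Answer: 1

Derivation:
Numbers: [54, 18, 72], gcd = 18
Change: index 0, 54 -> 13
gcd of the OTHER numbers (without index 0): gcd([18, 72]) = 18
New gcd = gcd(g_others, new_val) = gcd(18, 13) = 1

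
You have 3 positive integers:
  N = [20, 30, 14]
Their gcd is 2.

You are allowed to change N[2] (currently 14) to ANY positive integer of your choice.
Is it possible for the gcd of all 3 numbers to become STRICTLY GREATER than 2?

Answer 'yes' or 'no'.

Current gcd = 2
gcd of all OTHER numbers (without N[2]=14): gcd([20, 30]) = 10
The new gcd after any change is gcd(10, new_value).
This can be at most 10.
Since 10 > old gcd 2, the gcd CAN increase (e.g., set N[2] = 10).

Answer: yes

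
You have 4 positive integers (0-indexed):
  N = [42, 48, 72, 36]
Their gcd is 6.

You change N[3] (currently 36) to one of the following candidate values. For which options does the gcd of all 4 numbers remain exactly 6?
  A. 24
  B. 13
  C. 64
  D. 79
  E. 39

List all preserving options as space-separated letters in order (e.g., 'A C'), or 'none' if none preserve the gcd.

Old gcd = 6; gcd of others (without N[3]) = 6
New gcd for candidate v: gcd(6, v). Preserves old gcd iff gcd(6, v) = 6.
  Option A: v=24, gcd(6,24)=6 -> preserves
  Option B: v=13, gcd(6,13)=1 -> changes
  Option C: v=64, gcd(6,64)=2 -> changes
  Option D: v=79, gcd(6,79)=1 -> changes
  Option E: v=39, gcd(6,39)=3 -> changes

Answer: A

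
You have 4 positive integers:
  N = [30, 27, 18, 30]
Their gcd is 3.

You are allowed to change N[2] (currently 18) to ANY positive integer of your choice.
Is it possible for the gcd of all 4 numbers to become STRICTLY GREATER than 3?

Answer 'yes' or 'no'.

Current gcd = 3
gcd of all OTHER numbers (without N[2]=18): gcd([30, 27, 30]) = 3
The new gcd after any change is gcd(3, new_value).
This can be at most 3.
Since 3 = old gcd 3, the gcd can only stay the same or decrease.

Answer: no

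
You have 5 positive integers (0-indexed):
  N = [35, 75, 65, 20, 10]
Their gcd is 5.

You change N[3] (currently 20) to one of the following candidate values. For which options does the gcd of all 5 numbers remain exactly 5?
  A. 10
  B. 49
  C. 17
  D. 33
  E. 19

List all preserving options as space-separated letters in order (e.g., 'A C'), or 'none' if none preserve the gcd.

Old gcd = 5; gcd of others (without N[3]) = 5
New gcd for candidate v: gcd(5, v). Preserves old gcd iff gcd(5, v) = 5.
  Option A: v=10, gcd(5,10)=5 -> preserves
  Option B: v=49, gcd(5,49)=1 -> changes
  Option C: v=17, gcd(5,17)=1 -> changes
  Option D: v=33, gcd(5,33)=1 -> changes
  Option E: v=19, gcd(5,19)=1 -> changes

Answer: A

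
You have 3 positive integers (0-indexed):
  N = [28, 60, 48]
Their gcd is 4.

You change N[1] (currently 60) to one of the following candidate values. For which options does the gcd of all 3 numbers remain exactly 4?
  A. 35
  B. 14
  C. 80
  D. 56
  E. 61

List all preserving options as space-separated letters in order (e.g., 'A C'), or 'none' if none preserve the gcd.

Answer: C D

Derivation:
Old gcd = 4; gcd of others (without N[1]) = 4
New gcd for candidate v: gcd(4, v). Preserves old gcd iff gcd(4, v) = 4.
  Option A: v=35, gcd(4,35)=1 -> changes
  Option B: v=14, gcd(4,14)=2 -> changes
  Option C: v=80, gcd(4,80)=4 -> preserves
  Option D: v=56, gcd(4,56)=4 -> preserves
  Option E: v=61, gcd(4,61)=1 -> changes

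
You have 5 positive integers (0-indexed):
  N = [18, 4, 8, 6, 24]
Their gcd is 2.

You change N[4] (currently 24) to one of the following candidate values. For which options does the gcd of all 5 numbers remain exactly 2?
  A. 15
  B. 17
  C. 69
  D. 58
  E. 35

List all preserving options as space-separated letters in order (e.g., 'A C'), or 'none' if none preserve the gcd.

Answer: D

Derivation:
Old gcd = 2; gcd of others (without N[4]) = 2
New gcd for candidate v: gcd(2, v). Preserves old gcd iff gcd(2, v) = 2.
  Option A: v=15, gcd(2,15)=1 -> changes
  Option B: v=17, gcd(2,17)=1 -> changes
  Option C: v=69, gcd(2,69)=1 -> changes
  Option D: v=58, gcd(2,58)=2 -> preserves
  Option E: v=35, gcd(2,35)=1 -> changes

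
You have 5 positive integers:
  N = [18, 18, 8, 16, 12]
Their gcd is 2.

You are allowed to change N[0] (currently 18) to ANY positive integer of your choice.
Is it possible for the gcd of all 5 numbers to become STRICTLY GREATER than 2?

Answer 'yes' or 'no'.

Answer: no

Derivation:
Current gcd = 2
gcd of all OTHER numbers (without N[0]=18): gcd([18, 8, 16, 12]) = 2
The new gcd after any change is gcd(2, new_value).
This can be at most 2.
Since 2 = old gcd 2, the gcd can only stay the same or decrease.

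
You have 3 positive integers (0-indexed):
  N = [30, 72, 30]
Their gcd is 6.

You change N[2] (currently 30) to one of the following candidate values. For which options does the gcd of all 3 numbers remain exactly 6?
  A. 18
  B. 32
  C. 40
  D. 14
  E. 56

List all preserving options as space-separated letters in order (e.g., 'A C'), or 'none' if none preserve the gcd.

Old gcd = 6; gcd of others (without N[2]) = 6
New gcd for candidate v: gcd(6, v). Preserves old gcd iff gcd(6, v) = 6.
  Option A: v=18, gcd(6,18)=6 -> preserves
  Option B: v=32, gcd(6,32)=2 -> changes
  Option C: v=40, gcd(6,40)=2 -> changes
  Option D: v=14, gcd(6,14)=2 -> changes
  Option E: v=56, gcd(6,56)=2 -> changes

Answer: A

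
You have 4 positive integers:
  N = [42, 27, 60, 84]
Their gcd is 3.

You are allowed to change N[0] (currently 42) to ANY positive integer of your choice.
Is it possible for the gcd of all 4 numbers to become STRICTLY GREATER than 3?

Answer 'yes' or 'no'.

Current gcd = 3
gcd of all OTHER numbers (without N[0]=42): gcd([27, 60, 84]) = 3
The new gcd after any change is gcd(3, new_value).
This can be at most 3.
Since 3 = old gcd 3, the gcd can only stay the same or decrease.

Answer: no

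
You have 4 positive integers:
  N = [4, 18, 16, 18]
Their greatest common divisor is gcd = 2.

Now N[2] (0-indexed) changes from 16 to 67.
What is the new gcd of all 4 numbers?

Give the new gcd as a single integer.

Numbers: [4, 18, 16, 18], gcd = 2
Change: index 2, 16 -> 67
gcd of the OTHER numbers (without index 2): gcd([4, 18, 18]) = 2
New gcd = gcd(g_others, new_val) = gcd(2, 67) = 1

Answer: 1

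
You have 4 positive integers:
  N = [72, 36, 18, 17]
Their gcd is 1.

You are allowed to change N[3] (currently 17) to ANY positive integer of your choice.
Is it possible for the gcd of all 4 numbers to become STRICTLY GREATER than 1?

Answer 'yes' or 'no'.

Current gcd = 1
gcd of all OTHER numbers (without N[3]=17): gcd([72, 36, 18]) = 18
The new gcd after any change is gcd(18, new_value).
This can be at most 18.
Since 18 > old gcd 1, the gcd CAN increase (e.g., set N[3] = 18).

Answer: yes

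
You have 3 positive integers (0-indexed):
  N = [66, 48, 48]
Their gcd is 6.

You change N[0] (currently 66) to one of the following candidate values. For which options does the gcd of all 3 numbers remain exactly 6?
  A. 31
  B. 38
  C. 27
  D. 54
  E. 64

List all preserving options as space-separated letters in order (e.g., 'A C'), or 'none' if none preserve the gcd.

Old gcd = 6; gcd of others (without N[0]) = 48
New gcd for candidate v: gcd(48, v). Preserves old gcd iff gcd(48, v) = 6.
  Option A: v=31, gcd(48,31)=1 -> changes
  Option B: v=38, gcd(48,38)=2 -> changes
  Option C: v=27, gcd(48,27)=3 -> changes
  Option D: v=54, gcd(48,54)=6 -> preserves
  Option E: v=64, gcd(48,64)=16 -> changes

Answer: D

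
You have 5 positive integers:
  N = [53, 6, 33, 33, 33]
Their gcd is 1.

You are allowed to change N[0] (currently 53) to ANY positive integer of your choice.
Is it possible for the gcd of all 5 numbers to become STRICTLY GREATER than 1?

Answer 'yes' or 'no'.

Current gcd = 1
gcd of all OTHER numbers (without N[0]=53): gcd([6, 33, 33, 33]) = 3
The new gcd after any change is gcd(3, new_value).
This can be at most 3.
Since 3 > old gcd 1, the gcd CAN increase (e.g., set N[0] = 3).

Answer: yes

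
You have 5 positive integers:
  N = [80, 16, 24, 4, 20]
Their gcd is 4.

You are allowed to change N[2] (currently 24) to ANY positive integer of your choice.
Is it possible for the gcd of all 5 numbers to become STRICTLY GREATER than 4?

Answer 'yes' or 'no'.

Current gcd = 4
gcd of all OTHER numbers (without N[2]=24): gcd([80, 16, 4, 20]) = 4
The new gcd after any change is gcd(4, new_value).
This can be at most 4.
Since 4 = old gcd 4, the gcd can only stay the same or decrease.

Answer: no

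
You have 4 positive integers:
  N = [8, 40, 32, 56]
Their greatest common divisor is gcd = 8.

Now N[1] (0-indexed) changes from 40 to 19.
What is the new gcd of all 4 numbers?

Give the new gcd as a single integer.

Numbers: [8, 40, 32, 56], gcd = 8
Change: index 1, 40 -> 19
gcd of the OTHER numbers (without index 1): gcd([8, 32, 56]) = 8
New gcd = gcd(g_others, new_val) = gcd(8, 19) = 1

Answer: 1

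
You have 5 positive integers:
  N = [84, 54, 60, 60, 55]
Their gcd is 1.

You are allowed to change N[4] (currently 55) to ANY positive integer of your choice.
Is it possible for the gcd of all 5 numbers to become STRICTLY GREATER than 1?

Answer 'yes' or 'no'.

Answer: yes

Derivation:
Current gcd = 1
gcd of all OTHER numbers (without N[4]=55): gcd([84, 54, 60, 60]) = 6
The new gcd after any change is gcd(6, new_value).
This can be at most 6.
Since 6 > old gcd 1, the gcd CAN increase (e.g., set N[4] = 6).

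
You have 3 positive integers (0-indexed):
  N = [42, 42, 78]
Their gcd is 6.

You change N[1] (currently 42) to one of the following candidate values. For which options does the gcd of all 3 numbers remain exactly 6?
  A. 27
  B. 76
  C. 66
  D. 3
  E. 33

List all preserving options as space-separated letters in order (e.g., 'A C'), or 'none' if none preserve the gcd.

Answer: C

Derivation:
Old gcd = 6; gcd of others (without N[1]) = 6
New gcd for candidate v: gcd(6, v). Preserves old gcd iff gcd(6, v) = 6.
  Option A: v=27, gcd(6,27)=3 -> changes
  Option B: v=76, gcd(6,76)=2 -> changes
  Option C: v=66, gcd(6,66)=6 -> preserves
  Option D: v=3, gcd(6,3)=3 -> changes
  Option E: v=33, gcd(6,33)=3 -> changes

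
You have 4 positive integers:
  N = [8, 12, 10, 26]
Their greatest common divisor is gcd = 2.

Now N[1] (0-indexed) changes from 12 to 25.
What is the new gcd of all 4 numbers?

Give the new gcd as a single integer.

Answer: 1

Derivation:
Numbers: [8, 12, 10, 26], gcd = 2
Change: index 1, 12 -> 25
gcd of the OTHER numbers (without index 1): gcd([8, 10, 26]) = 2
New gcd = gcd(g_others, new_val) = gcd(2, 25) = 1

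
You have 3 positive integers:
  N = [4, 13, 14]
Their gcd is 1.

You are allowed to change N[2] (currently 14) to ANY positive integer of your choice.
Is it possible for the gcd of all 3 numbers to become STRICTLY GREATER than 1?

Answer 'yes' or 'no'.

Current gcd = 1
gcd of all OTHER numbers (without N[2]=14): gcd([4, 13]) = 1
The new gcd after any change is gcd(1, new_value).
This can be at most 1.
Since 1 = old gcd 1, the gcd can only stay the same or decrease.

Answer: no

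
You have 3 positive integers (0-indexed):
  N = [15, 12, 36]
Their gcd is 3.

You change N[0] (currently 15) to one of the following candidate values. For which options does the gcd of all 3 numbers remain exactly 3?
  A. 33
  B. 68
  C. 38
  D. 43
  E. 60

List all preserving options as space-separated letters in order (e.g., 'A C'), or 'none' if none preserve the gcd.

Answer: A

Derivation:
Old gcd = 3; gcd of others (without N[0]) = 12
New gcd for candidate v: gcd(12, v). Preserves old gcd iff gcd(12, v) = 3.
  Option A: v=33, gcd(12,33)=3 -> preserves
  Option B: v=68, gcd(12,68)=4 -> changes
  Option C: v=38, gcd(12,38)=2 -> changes
  Option D: v=43, gcd(12,43)=1 -> changes
  Option E: v=60, gcd(12,60)=12 -> changes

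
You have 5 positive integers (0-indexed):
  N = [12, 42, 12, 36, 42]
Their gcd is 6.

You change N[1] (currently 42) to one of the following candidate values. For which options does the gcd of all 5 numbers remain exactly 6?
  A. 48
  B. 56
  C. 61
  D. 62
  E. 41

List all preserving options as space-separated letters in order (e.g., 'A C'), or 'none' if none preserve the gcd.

Answer: A

Derivation:
Old gcd = 6; gcd of others (without N[1]) = 6
New gcd for candidate v: gcd(6, v). Preserves old gcd iff gcd(6, v) = 6.
  Option A: v=48, gcd(6,48)=6 -> preserves
  Option B: v=56, gcd(6,56)=2 -> changes
  Option C: v=61, gcd(6,61)=1 -> changes
  Option D: v=62, gcd(6,62)=2 -> changes
  Option E: v=41, gcd(6,41)=1 -> changes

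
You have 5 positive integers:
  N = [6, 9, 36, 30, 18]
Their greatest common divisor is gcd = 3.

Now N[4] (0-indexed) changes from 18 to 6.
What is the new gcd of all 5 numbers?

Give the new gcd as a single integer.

Answer: 3

Derivation:
Numbers: [6, 9, 36, 30, 18], gcd = 3
Change: index 4, 18 -> 6
gcd of the OTHER numbers (without index 4): gcd([6, 9, 36, 30]) = 3
New gcd = gcd(g_others, new_val) = gcd(3, 6) = 3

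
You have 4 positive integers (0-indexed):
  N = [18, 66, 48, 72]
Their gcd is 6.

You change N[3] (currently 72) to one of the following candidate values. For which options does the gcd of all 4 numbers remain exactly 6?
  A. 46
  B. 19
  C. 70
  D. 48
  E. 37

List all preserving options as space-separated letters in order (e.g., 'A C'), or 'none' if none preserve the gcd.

Answer: D

Derivation:
Old gcd = 6; gcd of others (without N[3]) = 6
New gcd for candidate v: gcd(6, v). Preserves old gcd iff gcd(6, v) = 6.
  Option A: v=46, gcd(6,46)=2 -> changes
  Option B: v=19, gcd(6,19)=1 -> changes
  Option C: v=70, gcd(6,70)=2 -> changes
  Option D: v=48, gcd(6,48)=6 -> preserves
  Option E: v=37, gcd(6,37)=1 -> changes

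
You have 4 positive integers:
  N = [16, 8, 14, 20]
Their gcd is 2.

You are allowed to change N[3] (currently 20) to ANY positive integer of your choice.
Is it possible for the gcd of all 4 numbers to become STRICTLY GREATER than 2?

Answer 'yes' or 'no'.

Current gcd = 2
gcd of all OTHER numbers (without N[3]=20): gcd([16, 8, 14]) = 2
The new gcd after any change is gcd(2, new_value).
This can be at most 2.
Since 2 = old gcd 2, the gcd can only stay the same or decrease.

Answer: no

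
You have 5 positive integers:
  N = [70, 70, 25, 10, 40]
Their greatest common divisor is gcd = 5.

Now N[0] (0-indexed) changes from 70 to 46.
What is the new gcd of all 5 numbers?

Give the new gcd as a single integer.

Numbers: [70, 70, 25, 10, 40], gcd = 5
Change: index 0, 70 -> 46
gcd of the OTHER numbers (without index 0): gcd([70, 25, 10, 40]) = 5
New gcd = gcd(g_others, new_val) = gcd(5, 46) = 1

Answer: 1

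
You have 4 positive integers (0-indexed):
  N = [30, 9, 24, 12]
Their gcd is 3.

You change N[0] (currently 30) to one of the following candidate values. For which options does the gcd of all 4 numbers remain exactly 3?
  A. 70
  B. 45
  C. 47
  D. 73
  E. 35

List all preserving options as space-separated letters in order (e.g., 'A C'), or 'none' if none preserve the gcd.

Old gcd = 3; gcd of others (without N[0]) = 3
New gcd for candidate v: gcd(3, v). Preserves old gcd iff gcd(3, v) = 3.
  Option A: v=70, gcd(3,70)=1 -> changes
  Option B: v=45, gcd(3,45)=3 -> preserves
  Option C: v=47, gcd(3,47)=1 -> changes
  Option D: v=73, gcd(3,73)=1 -> changes
  Option E: v=35, gcd(3,35)=1 -> changes

Answer: B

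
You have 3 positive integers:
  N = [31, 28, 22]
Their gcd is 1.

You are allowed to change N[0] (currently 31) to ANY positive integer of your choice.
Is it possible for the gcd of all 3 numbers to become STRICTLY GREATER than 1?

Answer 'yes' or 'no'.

Current gcd = 1
gcd of all OTHER numbers (without N[0]=31): gcd([28, 22]) = 2
The new gcd after any change is gcd(2, new_value).
This can be at most 2.
Since 2 > old gcd 1, the gcd CAN increase (e.g., set N[0] = 2).

Answer: yes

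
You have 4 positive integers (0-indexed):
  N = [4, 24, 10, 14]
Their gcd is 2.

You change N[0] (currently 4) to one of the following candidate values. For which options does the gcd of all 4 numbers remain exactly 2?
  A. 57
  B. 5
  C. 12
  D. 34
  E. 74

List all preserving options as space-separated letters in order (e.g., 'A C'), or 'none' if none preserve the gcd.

Old gcd = 2; gcd of others (without N[0]) = 2
New gcd for candidate v: gcd(2, v). Preserves old gcd iff gcd(2, v) = 2.
  Option A: v=57, gcd(2,57)=1 -> changes
  Option B: v=5, gcd(2,5)=1 -> changes
  Option C: v=12, gcd(2,12)=2 -> preserves
  Option D: v=34, gcd(2,34)=2 -> preserves
  Option E: v=74, gcd(2,74)=2 -> preserves

Answer: C D E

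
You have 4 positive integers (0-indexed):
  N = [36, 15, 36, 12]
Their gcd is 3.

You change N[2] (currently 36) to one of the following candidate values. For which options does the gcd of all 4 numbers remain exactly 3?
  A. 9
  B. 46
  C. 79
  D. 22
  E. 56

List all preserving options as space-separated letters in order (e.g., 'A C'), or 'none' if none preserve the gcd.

Old gcd = 3; gcd of others (without N[2]) = 3
New gcd for candidate v: gcd(3, v). Preserves old gcd iff gcd(3, v) = 3.
  Option A: v=9, gcd(3,9)=3 -> preserves
  Option B: v=46, gcd(3,46)=1 -> changes
  Option C: v=79, gcd(3,79)=1 -> changes
  Option D: v=22, gcd(3,22)=1 -> changes
  Option E: v=56, gcd(3,56)=1 -> changes

Answer: A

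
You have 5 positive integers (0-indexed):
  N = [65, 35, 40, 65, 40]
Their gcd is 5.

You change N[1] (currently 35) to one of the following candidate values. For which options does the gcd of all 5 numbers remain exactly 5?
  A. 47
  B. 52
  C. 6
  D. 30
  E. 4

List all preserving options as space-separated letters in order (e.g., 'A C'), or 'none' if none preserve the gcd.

Answer: D

Derivation:
Old gcd = 5; gcd of others (without N[1]) = 5
New gcd for candidate v: gcd(5, v). Preserves old gcd iff gcd(5, v) = 5.
  Option A: v=47, gcd(5,47)=1 -> changes
  Option B: v=52, gcd(5,52)=1 -> changes
  Option C: v=6, gcd(5,6)=1 -> changes
  Option D: v=30, gcd(5,30)=5 -> preserves
  Option E: v=4, gcd(5,4)=1 -> changes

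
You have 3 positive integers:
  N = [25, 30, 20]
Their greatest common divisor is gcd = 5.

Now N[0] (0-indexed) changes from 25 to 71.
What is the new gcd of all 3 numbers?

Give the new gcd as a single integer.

Answer: 1

Derivation:
Numbers: [25, 30, 20], gcd = 5
Change: index 0, 25 -> 71
gcd of the OTHER numbers (without index 0): gcd([30, 20]) = 10
New gcd = gcd(g_others, new_val) = gcd(10, 71) = 1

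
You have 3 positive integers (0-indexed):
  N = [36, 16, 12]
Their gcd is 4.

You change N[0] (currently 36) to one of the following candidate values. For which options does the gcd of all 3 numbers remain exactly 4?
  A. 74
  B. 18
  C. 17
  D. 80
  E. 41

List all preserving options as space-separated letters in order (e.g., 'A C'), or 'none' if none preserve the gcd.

Answer: D

Derivation:
Old gcd = 4; gcd of others (without N[0]) = 4
New gcd for candidate v: gcd(4, v). Preserves old gcd iff gcd(4, v) = 4.
  Option A: v=74, gcd(4,74)=2 -> changes
  Option B: v=18, gcd(4,18)=2 -> changes
  Option C: v=17, gcd(4,17)=1 -> changes
  Option D: v=80, gcd(4,80)=4 -> preserves
  Option E: v=41, gcd(4,41)=1 -> changes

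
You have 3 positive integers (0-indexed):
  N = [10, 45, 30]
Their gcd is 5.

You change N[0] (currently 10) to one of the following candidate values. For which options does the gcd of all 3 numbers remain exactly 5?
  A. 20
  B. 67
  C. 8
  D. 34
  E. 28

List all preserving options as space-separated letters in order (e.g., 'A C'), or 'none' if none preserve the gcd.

Answer: A

Derivation:
Old gcd = 5; gcd of others (without N[0]) = 15
New gcd for candidate v: gcd(15, v). Preserves old gcd iff gcd(15, v) = 5.
  Option A: v=20, gcd(15,20)=5 -> preserves
  Option B: v=67, gcd(15,67)=1 -> changes
  Option C: v=8, gcd(15,8)=1 -> changes
  Option D: v=34, gcd(15,34)=1 -> changes
  Option E: v=28, gcd(15,28)=1 -> changes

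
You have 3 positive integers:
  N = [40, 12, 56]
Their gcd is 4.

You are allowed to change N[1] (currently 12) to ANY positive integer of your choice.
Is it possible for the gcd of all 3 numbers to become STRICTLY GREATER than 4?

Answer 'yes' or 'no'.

Current gcd = 4
gcd of all OTHER numbers (without N[1]=12): gcd([40, 56]) = 8
The new gcd after any change is gcd(8, new_value).
This can be at most 8.
Since 8 > old gcd 4, the gcd CAN increase (e.g., set N[1] = 8).

Answer: yes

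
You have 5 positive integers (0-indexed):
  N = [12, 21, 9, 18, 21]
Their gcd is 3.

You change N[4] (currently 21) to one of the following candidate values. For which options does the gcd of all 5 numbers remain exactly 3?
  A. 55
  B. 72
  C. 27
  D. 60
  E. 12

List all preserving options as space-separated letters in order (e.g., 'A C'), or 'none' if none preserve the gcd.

Old gcd = 3; gcd of others (without N[4]) = 3
New gcd for candidate v: gcd(3, v). Preserves old gcd iff gcd(3, v) = 3.
  Option A: v=55, gcd(3,55)=1 -> changes
  Option B: v=72, gcd(3,72)=3 -> preserves
  Option C: v=27, gcd(3,27)=3 -> preserves
  Option D: v=60, gcd(3,60)=3 -> preserves
  Option E: v=12, gcd(3,12)=3 -> preserves

Answer: B C D E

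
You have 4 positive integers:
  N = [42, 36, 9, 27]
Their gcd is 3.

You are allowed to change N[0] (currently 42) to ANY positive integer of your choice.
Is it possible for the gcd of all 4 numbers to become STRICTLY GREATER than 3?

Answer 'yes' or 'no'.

Answer: yes

Derivation:
Current gcd = 3
gcd of all OTHER numbers (without N[0]=42): gcd([36, 9, 27]) = 9
The new gcd after any change is gcd(9, new_value).
This can be at most 9.
Since 9 > old gcd 3, the gcd CAN increase (e.g., set N[0] = 9).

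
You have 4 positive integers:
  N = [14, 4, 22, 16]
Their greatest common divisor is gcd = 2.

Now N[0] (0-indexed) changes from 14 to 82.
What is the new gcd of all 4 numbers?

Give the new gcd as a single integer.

Answer: 2

Derivation:
Numbers: [14, 4, 22, 16], gcd = 2
Change: index 0, 14 -> 82
gcd of the OTHER numbers (without index 0): gcd([4, 22, 16]) = 2
New gcd = gcd(g_others, new_val) = gcd(2, 82) = 2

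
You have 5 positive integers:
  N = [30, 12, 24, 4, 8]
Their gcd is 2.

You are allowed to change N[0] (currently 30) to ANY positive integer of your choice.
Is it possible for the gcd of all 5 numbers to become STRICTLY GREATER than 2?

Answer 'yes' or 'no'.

Current gcd = 2
gcd of all OTHER numbers (without N[0]=30): gcd([12, 24, 4, 8]) = 4
The new gcd after any change is gcd(4, new_value).
This can be at most 4.
Since 4 > old gcd 2, the gcd CAN increase (e.g., set N[0] = 4).

Answer: yes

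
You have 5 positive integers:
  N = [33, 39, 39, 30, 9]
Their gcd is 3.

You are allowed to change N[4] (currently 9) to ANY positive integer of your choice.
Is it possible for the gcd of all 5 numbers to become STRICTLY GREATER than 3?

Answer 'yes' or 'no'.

Answer: no

Derivation:
Current gcd = 3
gcd of all OTHER numbers (without N[4]=9): gcd([33, 39, 39, 30]) = 3
The new gcd after any change is gcd(3, new_value).
This can be at most 3.
Since 3 = old gcd 3, the gcd can only stay the same or decrease.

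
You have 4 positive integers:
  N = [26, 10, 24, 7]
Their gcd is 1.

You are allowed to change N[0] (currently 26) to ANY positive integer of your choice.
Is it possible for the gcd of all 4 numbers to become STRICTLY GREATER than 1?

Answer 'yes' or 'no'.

Current gcd = 1
gcd of all OTHER numbers (without N[0]=26): gcd([10, 24, 7]) = 1
The new gcd after any change is gcd(1, new_value).
This can be at most 1.
Since 1 = old gcd 1, the gcd can only stay the same or decrease.

Answer: no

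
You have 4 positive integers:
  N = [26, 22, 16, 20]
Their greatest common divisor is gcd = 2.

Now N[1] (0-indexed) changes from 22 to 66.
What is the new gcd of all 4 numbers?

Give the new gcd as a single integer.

Numbers: [26, 22, 16, 20], gcd = 2
Change: index 1, 22 -> 66
gcd of the OTHER numbers (without index 1): gcd([26, 16, 20]) = 2
New gcd = gcd(g_others, new_val) = gcd(2, 66) = 2

Answer: 2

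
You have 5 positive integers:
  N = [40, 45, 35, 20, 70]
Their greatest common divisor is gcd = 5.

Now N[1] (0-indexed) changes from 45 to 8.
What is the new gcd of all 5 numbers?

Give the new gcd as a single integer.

Answer: 1

Derivation:
Numbers: [40, 45, 35, 20, 70], gcd = 5
Change: index 1, 45 -> 8
gcd of the OTHER numbers (without index 1): gcd([40, 35, 20, 70]) = 5
New gcd = gcd(g_others, new_val) = gcd(5, 8) = 1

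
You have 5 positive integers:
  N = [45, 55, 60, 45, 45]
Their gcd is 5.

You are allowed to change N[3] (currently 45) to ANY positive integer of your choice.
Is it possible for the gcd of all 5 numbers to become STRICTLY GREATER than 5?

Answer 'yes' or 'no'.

Answer: no

Derivation:
Current gcd = 5
gcd of all OTHER numbers (without N[3]=45): gcd([45, 55, 60, 45]) = 5
The new gcd after any change is gcd(5, new_value).
This can be at most 5.
Since 5 = old gcd 5, the gcd can only stay the same or decrease.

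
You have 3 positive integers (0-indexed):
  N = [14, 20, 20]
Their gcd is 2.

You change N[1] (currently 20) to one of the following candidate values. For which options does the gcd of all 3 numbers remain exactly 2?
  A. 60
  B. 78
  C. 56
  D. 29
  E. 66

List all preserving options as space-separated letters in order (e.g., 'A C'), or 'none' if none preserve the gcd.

Answer: A B C E

Derivation:
Old gcd = 2; gcd of others (without N[1]) = 2
New gcd for candidate v: gcd(2, v). Preserves old gcd iff gcd(2, v) = 2.
  Option A: v=60, gcd(2,60)=2 -> preserves
  Option B: v=78, gcd(2,78)=2 -> preserves
  Option C: v=56, gcd(2,56)=2 -> preserves
  Option D: v=29, gcd(2,29)=1 -> changes
  Option E: v=66, gcd(2,66)=2 -> preserves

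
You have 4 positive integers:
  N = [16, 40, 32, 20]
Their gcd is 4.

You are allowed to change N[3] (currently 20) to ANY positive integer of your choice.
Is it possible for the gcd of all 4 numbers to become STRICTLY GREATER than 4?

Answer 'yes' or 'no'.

Current gcd = 4
gcd of all OTHER numbers (without N[3]=20): gcd([16, 40, 32]) = 8
The new gcd after any change is gcd(8, new_value).
This can be at most 8.
Since 8 > old gcd 4, the gcd CAN increase (e.g., set N[3] = 8).

Answer: yes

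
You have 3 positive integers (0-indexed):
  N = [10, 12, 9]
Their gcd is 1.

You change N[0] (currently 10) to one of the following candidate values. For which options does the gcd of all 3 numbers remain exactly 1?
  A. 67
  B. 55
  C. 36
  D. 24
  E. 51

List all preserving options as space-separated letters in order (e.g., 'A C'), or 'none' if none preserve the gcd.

Answer: A B

Derivation:
Old gcd = 1; gcd of others (without N[0]) = 3
New gcd for candidate v: gcd(3, v). Preserves old gcd iff gcd(3, v) = 1.
  Option A: v=67, gcd(3,67)=1 -> preserves
  Option B: v=55, gcd(3,55)=1 -> preserves
  Option C: v=36, gcd(3,36)=3 -> changes
  Option D: v=24, gcd(3,24)=3 -> changes
  Option E: v=51, gcd(3,51)=3 -> changes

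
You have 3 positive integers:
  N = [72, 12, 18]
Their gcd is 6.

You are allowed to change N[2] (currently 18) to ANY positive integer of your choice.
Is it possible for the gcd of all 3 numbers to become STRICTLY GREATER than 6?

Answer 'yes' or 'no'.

Answer: yes

Derivation:
Current gcd = 6
gcd of all OTHER numbers (without N[2]=18): gcd([72, 12]) = 12
The new gcd after any change is gcd(12, new_value).
This can be at most 12.
Since 12 > old gcd 6, the gcd CAN increase (e.g., set N[2] = 12).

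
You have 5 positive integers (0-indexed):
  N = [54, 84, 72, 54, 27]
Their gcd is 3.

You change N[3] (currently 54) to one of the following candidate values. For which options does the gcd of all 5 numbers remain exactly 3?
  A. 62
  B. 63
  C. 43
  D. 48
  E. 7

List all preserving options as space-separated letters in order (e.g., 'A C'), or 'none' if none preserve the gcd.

Old gcd = 3; gcd of others (without N[3]) = 3
New gcd for candidate v: gcd(3, v). Preserves old gcd iff gcd(3, v) = 3.
  Option A: v=62, gcd(3,62)=1 -> changes
  Option B: v=63, gcd(3,63)=3 -> preserves
  Option C: v=43, gcd(3,43)=1 -> changes
  Option D: v=48, gcd(3,48)=3 -> preserves
  Option E: v=7, gcd(3,7)=1 -> changes

Answer: B D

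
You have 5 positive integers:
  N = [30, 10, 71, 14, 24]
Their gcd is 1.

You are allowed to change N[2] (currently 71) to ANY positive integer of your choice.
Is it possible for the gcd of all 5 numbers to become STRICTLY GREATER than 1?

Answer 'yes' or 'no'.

Answer: yes

Derivation:
Current gcd = 1
gcd of all OTHER numbers (without N[2]=71): gcd([30, 10, 14, 24]) = 2
The new gcd after any change is gcd(2, new_value).
This can be at most 2.
Since 2 > old gcd 1, the gcd CAN increase (e.g., set N[2] = 2).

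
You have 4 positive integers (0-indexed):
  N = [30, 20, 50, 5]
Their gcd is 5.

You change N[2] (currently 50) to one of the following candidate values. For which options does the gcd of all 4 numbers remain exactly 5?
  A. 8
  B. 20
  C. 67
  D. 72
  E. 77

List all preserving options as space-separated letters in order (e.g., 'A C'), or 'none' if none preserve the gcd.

Old gcd = 5; gcd of others (without N[2]) = 5
New gcd for candidate v: gcd(5, v). Preserves old gcd iff gcd(5, v) = 5.
  Option A: v=8, gcd(5,8)=1 -> changes
  Option B: v=20, gcd(5,20)=5 -> preserves
  Option C: v=67, gcd(5,67)=1 -> changes
  Option D: v=72, gcd(5,72)=1 -> changes
  Option E: v=77, gcd(5,77)=1 -> changes

Answer: B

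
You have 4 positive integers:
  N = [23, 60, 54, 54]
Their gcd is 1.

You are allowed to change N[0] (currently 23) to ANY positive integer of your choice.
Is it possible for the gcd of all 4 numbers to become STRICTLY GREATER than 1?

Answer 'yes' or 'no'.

Answer: yes

Derivation:
Current gcd = 1
gcd of all OTHER numbers (without N[0]=23): gcd([60, 54, 54]) = 6
The new gcd after any change is gcd(6, new_value).
This can be at most 6.
Since 6 > old gcd 1, the gcd CAN increase (e.g., set N[0] = 6).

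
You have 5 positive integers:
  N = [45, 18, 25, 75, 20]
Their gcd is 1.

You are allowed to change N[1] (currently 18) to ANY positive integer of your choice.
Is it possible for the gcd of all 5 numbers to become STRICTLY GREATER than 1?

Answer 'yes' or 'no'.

Answer: yes

Derivation:
Current gcd = 1
gcd of all OTHER numbers (without N[1]=18): gcd([45, 25, 75, 20]) = 5
The new gcd after any change is gcd(5, new_value).
This can be at most 5.
Since 5 > old gcd 1, the gcd CAN increase (e.g., set N[1] = 5).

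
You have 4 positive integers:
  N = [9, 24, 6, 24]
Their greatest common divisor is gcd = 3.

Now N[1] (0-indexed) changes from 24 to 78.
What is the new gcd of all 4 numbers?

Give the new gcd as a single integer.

Answer: 3

Derivation:
Numbers: [9, 24, 6, 24], gcd = 3
Change: index 1, 24 -> 78
gcd of the OTHER numbers (without index 1): gcd([9, 6, 24]) = 3
New gcd = gcd(g_others, new_val) = gcd(3, 78) = 3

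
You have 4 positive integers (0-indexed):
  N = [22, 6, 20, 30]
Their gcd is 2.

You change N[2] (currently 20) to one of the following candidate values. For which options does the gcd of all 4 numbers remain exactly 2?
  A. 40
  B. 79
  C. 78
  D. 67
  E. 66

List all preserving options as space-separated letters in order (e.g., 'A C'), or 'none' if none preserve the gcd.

Answer: A C E

Derivation:
Old gcd = 2; gcd of others (without N[2]) = 2
New gcd for candidate v: gcd(2, v). Preserves old gcd iff gcd(2, v) = 2.
  Option A: v=40, gcd(2,40)=2 -> preserves
  Option B: v=79, gcd(2,79)=1 -> changes
  Option C: v=78, gcd(2,78)=2 -> preserves
  Option D: v=67, gcd(2,67)=1 -> changes
  Option E: v=66, gcd(2,66)=2 -> preserves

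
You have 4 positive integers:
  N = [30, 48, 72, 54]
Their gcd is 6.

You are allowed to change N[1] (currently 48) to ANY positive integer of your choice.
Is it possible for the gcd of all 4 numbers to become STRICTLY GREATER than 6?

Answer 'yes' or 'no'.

Current gcd = 6
gcd of all OTHER numbers (without N[1]=48): gcd([30, 72, 54]) = 6
The new gcd after any change is gcd(6, new_value).
This can be at most 6.
Since 6 = old gcd 6, the gcd can only stay the same or decrease.

Answer: no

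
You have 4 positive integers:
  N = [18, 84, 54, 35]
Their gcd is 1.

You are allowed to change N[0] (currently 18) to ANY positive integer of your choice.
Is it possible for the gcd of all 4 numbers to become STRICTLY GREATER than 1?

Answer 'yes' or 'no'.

Current gcd = 1
gcd of all OTHER numbers (without N[0]=18): gcd([84, 54, 35]) = 1
The new gcd after any change is gcd(1, new_value).
This can be at most 1.
Since 1 = old gcd 1, the gcd can only stay the same or decrease.

Answer: no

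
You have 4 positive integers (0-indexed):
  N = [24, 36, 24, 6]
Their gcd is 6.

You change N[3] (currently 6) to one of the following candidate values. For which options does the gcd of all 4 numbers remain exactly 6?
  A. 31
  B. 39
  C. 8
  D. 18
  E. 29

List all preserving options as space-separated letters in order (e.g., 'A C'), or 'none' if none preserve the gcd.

Old gcd = 6; gcd of others (without N[3]) = 12
New gcd for candidate v: gcd(12, v). Preserves old gcd iff gcd(12, v) = 6.
  Option A: v=31, gcd(12,31)=1 -> changes
  Option B: v=39, gcd(12,39)=3 -> changes
  Option C: v=8, gcd(12,8)=4 -> changes
  Option D: v=18, gcd(12,18)=6 -> preserves
  Option E: v=29, gcd(12,29)=1 -> changes

Answer: D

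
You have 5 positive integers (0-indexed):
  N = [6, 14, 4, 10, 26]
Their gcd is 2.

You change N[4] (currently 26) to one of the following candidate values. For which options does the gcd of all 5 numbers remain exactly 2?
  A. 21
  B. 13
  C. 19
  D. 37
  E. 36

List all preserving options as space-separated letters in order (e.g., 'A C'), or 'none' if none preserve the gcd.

Old gcd = 2; gcd of others (without N[4]) = 2
New gcd for candidate v: gcd(2, v). Preserves old gcd iff gcd(2, v) = 2.
  Option A: v=21, gcd(2,21)=1 -> changes
  Option B: v=13, gcd(2,13)=1 -> changes
  Option C: v=19, gcd(2,19)=1 -> changes
  Option D: v=37, gcd(2,37)=1 -> changes
  Option E: v=36, gcd(2,36)=2 -> preserves

Answer: E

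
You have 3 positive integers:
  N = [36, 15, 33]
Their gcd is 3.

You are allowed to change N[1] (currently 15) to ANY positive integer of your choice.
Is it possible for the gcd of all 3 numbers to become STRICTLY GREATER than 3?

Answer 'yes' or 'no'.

Current gcd = 3
gcd of all OTHER numbers (without N[1]=15): gcd([36, 33]) = 3
The new gcd after any change is gcd(3, new_value).
This can be at most 3.
Since 3 = old gcd 3, the gcd can only stay the same or decrease.

Answer: no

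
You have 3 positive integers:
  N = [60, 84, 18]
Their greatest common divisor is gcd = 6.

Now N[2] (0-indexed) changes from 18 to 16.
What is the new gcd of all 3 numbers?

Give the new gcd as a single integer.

Numbers: [60, 84, 18], gcd = 6
Change: index 2, 18 -> 16
gcd of the OTHER numbers (without index 2): gcd([60, 84]) = 12
New gcd = gcd(g_others, new_val) = gcd(12, 16) = 4

Answer: 4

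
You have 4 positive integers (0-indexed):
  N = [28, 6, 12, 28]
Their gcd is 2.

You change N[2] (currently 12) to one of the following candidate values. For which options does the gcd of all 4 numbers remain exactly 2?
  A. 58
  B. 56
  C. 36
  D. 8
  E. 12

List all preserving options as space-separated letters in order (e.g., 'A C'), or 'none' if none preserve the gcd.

Old gcd = 2; gcd of others (without N[2]) = 2
New gcd for candidate v: gcd(2, v). Preserves old gcd iff gcd(2, v) = 2.
  Option A: v=58, gcd(2,58)=2 -> preserves
  Option B: v=56, gcd(2,56)=2 -> preserves
  Option C: v=36, gcd(2,36)=2 -> preserves
  Option D: v=8, gcd(2,8)=2 -> preserves
  Option E: v=12, gcd(2,12)=2 -> preserves

Answer: A B C D E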